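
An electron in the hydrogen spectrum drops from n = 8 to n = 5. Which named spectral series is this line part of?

Pfund

The series is set by the lower level: n_f = 5 is the Pfund series.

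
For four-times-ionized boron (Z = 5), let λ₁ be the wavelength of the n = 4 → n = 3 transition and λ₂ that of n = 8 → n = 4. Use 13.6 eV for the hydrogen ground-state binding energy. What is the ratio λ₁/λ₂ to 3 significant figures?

0.964

λ ∝ 1/ΔE ∝ 1/(1/n_f² − 1/n_i²), and the Z² and hc factors cancel in the ratio.
λ₁/λ₂ = (1/4² − 1/8²)/(1/3² − 1/4²) = 0.04688/0.04861 = 0.964.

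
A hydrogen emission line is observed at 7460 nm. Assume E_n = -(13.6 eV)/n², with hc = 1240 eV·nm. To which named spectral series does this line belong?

ΔE = 1240/7460 = 0.1662 eV.
This matches 13.6 × (1/5² − 1/6²), so n_f = 5: the Pfund series.

Pfund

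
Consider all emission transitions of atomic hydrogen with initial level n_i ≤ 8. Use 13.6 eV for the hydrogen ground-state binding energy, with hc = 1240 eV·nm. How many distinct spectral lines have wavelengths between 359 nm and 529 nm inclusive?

5

Enumerate all n_i → n_f pairs with 1 ≤ n_f < n_i ≤ 8 and compute λ = 1240 / [13.6·1·(1/n_f² − 1/n_i²)].
Lines falling in [359, 529] nm: 8→2 (389.0 nm), 7→2 (397.1 nm), 6→2 (410.3 nm), 5→2 (434.2 nm), 4→2 (486.3 nm).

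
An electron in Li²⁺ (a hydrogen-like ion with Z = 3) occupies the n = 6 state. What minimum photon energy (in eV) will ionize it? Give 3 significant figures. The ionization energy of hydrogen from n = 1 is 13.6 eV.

3.40 eV

E_n = −13.6 Z²/n² = −122.4/n² eV for Z = 3.
E_6 = −122.4/36 = −3.40 eV, so ionization (to E = 0) requires 3.40 eV.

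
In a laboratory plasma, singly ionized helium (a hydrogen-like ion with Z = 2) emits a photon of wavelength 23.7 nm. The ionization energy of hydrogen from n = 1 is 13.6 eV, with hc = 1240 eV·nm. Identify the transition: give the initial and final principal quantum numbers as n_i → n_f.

n_i = 5, n_f = 1

The photon energy is ΔE = hc/λ = 1240 / 23.7 = 52.32 eV.
With Z = 2, ΔE = 54.40 × (1/n_f² − 1/n_i²), so 1/n_f² − 1/n_i² = 0.9618.
Trying n_f = 1 gives 1/n_i² = 0.03822, i.e. n_i ≈ 5; this pair matches.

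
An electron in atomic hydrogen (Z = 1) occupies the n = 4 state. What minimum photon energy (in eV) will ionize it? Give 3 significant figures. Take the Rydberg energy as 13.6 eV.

E_4 = −13.60/16 = −0.850 eV, so ionization (to E = 0) requires 0.850 eV.

0.850 eV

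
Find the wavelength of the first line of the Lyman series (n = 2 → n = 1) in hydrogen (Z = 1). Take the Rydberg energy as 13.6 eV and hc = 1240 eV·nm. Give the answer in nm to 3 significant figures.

The Lyman series terminates on n_f = 1; the first line has n_i = 1+1 = 2.
ΔE = 13.60 × (1/1² − 1/2²) = 10.20 eV.
λ = 1240 / 10.20 = 122 nm.

122 nm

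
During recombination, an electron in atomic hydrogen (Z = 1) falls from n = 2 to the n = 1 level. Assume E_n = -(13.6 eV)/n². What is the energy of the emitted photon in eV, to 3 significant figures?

10.2 eV

E_2 = −13.60/4 = −3.400 eV and E_1 = −13.60/1 = −13.60 eV.
The photon energy is |E_2 − E_1| = 10.2 eV.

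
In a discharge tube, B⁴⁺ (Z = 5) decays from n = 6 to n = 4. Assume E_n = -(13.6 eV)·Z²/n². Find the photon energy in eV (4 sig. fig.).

11.81 eV

The Bohr energies scale as Z², so for Z = 5: E_n = −340.0/n² eV.
E_6 = −340.0/36 = −9.444 eV and E_4 = −340.0/16 = −21.25 eV.
The photon energy is |E_6 − E_4| = 11.81 eV.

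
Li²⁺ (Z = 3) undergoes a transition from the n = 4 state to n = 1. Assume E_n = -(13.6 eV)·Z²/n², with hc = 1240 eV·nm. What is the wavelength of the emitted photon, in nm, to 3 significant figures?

For Z = 3 the level energies scale as Z², so the effective Rydberg energy is 13.6 × 9 = 122.4 eV.
ΔE = 122.4 × (1/1² − 1/4²) = 122.4 × 0.9375 = 114.8 eV.
λ = hc/ΔE = 1240 / 114.8 = 10.8 nm.

10.8 nm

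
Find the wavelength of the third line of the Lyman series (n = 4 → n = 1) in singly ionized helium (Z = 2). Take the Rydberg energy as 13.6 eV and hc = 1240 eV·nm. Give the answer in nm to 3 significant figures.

24.3 nm

The Lyman series terminates on n_f = 1; the third line has n_i = 1+3 = 4.
ΔE = 54.40 × (1/1² − 1/4²) = 51.00 eV.
λ = 1240 / 51.00 = 24.3 nm.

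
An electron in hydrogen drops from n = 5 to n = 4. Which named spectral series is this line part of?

Brackett

The series is set by the lower level: n_f = 4 is the Brackett series.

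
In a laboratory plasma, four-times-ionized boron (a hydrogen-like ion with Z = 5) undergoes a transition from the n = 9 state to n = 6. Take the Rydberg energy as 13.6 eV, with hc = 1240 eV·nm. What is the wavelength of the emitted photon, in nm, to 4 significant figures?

236.3 nm

For Z = 5 the level energies scale as Z², so the effective Rydberg energy is 13.6 × 25 = 340.0 eV.
ΔE = 340.0 × (1/6² − 1/9²) = 340.0 × 0.01543 = 5.247 eV.
λ = hc/ΔE = 1240 / 5.247 = 236.3 nm.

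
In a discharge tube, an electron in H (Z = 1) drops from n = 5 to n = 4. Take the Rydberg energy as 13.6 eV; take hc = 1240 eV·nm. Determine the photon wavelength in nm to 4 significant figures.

ΔE = 13.60 × (1/4² − 1/5²) = 13.60 × 0.02250 = 0.3060 eV.
λ = hc/ΔE = 1240 / 0.3060 = 4052 nm.

4052 nm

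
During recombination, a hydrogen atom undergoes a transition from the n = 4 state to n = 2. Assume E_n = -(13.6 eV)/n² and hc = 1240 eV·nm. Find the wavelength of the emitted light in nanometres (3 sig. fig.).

486 nm

ΔE = 13.60 × (1/2² − 1/4²) = 13.60 × 0.1875 = 2.550 eV.
λ = hc/ΔE = 1240 / 2.550 = 486 nm.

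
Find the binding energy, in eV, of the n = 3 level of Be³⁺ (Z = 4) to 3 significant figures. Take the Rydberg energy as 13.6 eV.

E_n = −13.6 Z²/n² = −217.6/n² eV for Z = 4.
E_3 = −217.6/9 = −24.2 eV, so ionization (to E = 0) requires 24.2 eV.

24.2 eV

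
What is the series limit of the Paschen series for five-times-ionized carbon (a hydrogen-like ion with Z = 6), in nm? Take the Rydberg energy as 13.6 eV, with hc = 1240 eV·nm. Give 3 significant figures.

The Paschen series has lower level n_f = 3; the series limit corresponds to n_i → ∞.
ΔE_max = 13.6 × 36 / 3² = 54.40 eV.
λ_min = 1240 / 54.40 = 22.8 nm.

22.8 nm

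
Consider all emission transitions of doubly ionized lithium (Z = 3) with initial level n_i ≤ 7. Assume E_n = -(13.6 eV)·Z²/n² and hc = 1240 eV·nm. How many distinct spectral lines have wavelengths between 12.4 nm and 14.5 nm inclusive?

Enumerate all n_i → n_f pairs with 1 ≤ n_f < n_i ≤ 7 and compute λ = 1240 / [13.6·9·(1/n_f² − 1/n_i²)].
Lines falling in [12.4, 14.5] nm: 2→1 (13.51 nm).

1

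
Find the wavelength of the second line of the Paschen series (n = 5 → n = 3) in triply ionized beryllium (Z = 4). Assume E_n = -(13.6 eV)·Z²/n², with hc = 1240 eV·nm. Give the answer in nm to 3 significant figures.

80.1 nm

The Paschen series terminates on n_f = 3; the second line has n_i = 3+2 = 5.
ΔE = 217.6 × (1/3² − 1/5²) = 15.47 eV.
λ = 1240 / 15.47 = 80.1 nm.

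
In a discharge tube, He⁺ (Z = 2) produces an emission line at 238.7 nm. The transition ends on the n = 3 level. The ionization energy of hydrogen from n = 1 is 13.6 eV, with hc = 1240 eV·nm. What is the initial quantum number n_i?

The photon energy is ΔE = hc/λ = 1240 / 238.7 = 5.195 eV.
With Z = 2, ΔE = 54.40 × (1/n_f² − 1/n_i²), so 1/n_f² − 1/n_i² = 0.09549.
With n_f = 3: 1/n_i² = 1/9 − 0.09549 = 0.01562, so n_i ≈ 8.00.

n_i = 8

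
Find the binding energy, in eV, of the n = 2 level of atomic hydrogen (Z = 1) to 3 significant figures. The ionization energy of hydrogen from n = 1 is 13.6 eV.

E_2 = −13.60/4 = −3.40 eV, so ionization (to E = 0) requires 3.40 eV.

3.40 eV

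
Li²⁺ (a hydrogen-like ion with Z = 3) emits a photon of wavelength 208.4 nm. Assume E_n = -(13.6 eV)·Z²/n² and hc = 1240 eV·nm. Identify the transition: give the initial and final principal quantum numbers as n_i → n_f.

n_i = 4, n_f = 3

The photon energy is ΔE = hc/λ = 1240 / 208.4 = 5.950 eV.
With Z = 3, ΔE = 122.4 × (1/n_f² − 1/n_i²), so 1/n_f² − 1/n_i² = 0.04861.
Trying n_f = 3 gives 1/n_i² = 0.06250, i.e. n_i ≈ 4; this pair matches.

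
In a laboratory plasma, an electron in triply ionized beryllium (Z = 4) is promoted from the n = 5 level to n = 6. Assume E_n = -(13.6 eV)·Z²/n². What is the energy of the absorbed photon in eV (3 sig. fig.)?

2.66 eV

The Bohr energies scale as Z², so for Z = 4: E_n = −217.6/n² eV.
E_6 = −217.6/36 = −6.044 eV and E_5 = −217.6/25 = −8.704 eV.
The photon energy is |E_6 − E_5| = 2.66 eV.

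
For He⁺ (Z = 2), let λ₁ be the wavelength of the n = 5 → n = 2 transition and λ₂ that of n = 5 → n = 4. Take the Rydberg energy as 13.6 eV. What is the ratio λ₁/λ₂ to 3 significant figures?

λ ∝ 1/ΔE ∝ 1/(1/n_f² − 1/n_i²), and the Z² and hc factors cancel in the ratio.
λ₁/λ₂ = (1/4² − 1/5²)/(1/2² − 1/5²) = 0.02250/0.2100 = 0.107.

0.107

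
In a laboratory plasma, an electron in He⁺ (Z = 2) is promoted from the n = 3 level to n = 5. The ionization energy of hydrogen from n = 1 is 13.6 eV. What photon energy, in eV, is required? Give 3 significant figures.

The Bohr energies scale as Z², so for Z = 2: E_n = −54.40/n² eV.
E_5 = −54.40/25 = −2.176 eV and E_3 = −54.40/9 = −6.044 eV.
The photon energy is |E_5 − E_3| = 3.87 eV.

3.87 eV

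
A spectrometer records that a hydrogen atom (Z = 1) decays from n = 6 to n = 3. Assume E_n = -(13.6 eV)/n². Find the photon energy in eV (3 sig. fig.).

E_6 = −13.60/36 = −0.3778 eV and E_3 = −13.60/9 = −1.511 eV.
The photon energy is |E_6 − E_3| = 1.13 eV.

1.13 eV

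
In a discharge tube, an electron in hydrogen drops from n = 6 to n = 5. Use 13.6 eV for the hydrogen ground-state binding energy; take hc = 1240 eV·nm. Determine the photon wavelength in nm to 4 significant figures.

ΔE = 13.60 × (1/5² − 1/6²) = 13.60 × 0.01222 = 0.1662 eV.
λ = hc/ΔE = 1240 / 0.1662 = 7460 nm.
This line belongs to the Pfund series.

7460 nm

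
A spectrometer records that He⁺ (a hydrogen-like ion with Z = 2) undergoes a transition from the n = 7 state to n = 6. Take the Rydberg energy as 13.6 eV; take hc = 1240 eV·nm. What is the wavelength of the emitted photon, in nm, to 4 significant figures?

3093 nm

For Z = 2 the level energies scale as Z², so the effective Rydberg energy is 13.6 × 4 = 54.40 eV.
ΔE = 54.40 × (1/6² − 1/7²) = 54.40 × 0.007370 = 0.4009 eV.
λ = hc/ΔE = 1240 / 0.4009 = 3093 nm.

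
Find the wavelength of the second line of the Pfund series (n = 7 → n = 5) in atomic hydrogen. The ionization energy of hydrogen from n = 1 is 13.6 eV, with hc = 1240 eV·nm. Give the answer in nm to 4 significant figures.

4654 nm

The Pfund series terminates on n_f = 5; the second line has n_i = 5+2 = 7.
ΔE = 13.60 × (1/5² − 1/7²) = 0.2664 eV.
λ = 1240 / 0.2664 = 4654 nm.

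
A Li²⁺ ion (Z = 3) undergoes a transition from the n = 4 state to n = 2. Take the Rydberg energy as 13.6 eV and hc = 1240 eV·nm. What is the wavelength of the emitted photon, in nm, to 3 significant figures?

54.0 nm

For Z = 3 the level energies scale as Z², so the effective Rydberg energy is 13.6 × 9 = 122.4 eV.
ΔE = 122.4 × (1/2² − 1/4²) = 122.4 × 0.1875 = 22.95 eV.
λ = hc/ΔE = 1240 / 22.95 = 54.0 nm.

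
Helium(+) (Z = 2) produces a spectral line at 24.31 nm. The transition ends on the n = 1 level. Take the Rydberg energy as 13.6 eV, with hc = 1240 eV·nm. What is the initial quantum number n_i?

The photon energy is ΔE = hc/λ = 1240 / 24.31 = 51.01 eV.
With Z = 2, ΔE = 54.40 × (1/n_f² − 1/n_i²), so 1/n_f² − 1/n_i² = 0.9376.
With n_f = 1: 1/n_i² = 1/1 − 0.9376 = 0.06236, so n_i ≈ 4.00.

n_i = 4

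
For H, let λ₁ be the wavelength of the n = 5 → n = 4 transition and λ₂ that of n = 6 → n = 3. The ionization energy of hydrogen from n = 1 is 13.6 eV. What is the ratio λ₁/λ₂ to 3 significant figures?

3.70

λ ∝ 1/ΔE ∝ 1/(1/n_f² − 1/n_i²), and the Z² and hc factors cancel in the ratio.
λ₁/λ₂ = (1/3² − 1/6²)/(1/4² − 1/5²) = 0.08333/0.02250 = 3.70.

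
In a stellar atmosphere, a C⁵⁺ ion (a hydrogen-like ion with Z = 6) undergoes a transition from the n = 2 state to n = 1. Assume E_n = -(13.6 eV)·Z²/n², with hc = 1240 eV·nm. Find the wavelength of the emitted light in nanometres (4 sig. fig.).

For Z = 6 the level energies scale as Z², so the effective Rydberg energy is 13.6 × 36 = 489.6 eV.
ΔE = 489.6 × (1/1² − 1/2²) = 489.6 × 0.7500 = 367.2 eV.
λ = hc/ΔE = 1240 / 367.2 = 3.377 nm.

3.377 nm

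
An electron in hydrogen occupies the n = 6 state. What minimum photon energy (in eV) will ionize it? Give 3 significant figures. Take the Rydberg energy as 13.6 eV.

E_6 = −13.60/36 = −0.378 eV, so ionization (to E = 0) requires 0.378 eV.

0.378 eV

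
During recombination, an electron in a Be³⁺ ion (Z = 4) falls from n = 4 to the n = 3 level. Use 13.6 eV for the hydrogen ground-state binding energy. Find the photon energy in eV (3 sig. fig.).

The Bohr energies scale as Z², so for Z = 4: E_n = −217.6/n² eV.
E_4 = −217.6/16 = −13.60 eV and E_3 = −217.6/9 = −24.18 eV.
The photon energy is |E_4 − E_3| = 10.6 eV.

10.6 eV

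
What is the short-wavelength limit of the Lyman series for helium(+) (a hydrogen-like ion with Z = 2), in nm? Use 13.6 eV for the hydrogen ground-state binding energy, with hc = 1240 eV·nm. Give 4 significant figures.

22.79 nm

The Lyman series has lower level n_f = 1; the series limit corresponds to n_i → ∞.
ΔE_max = 13.6 × 4 / 1² = 54.40 eV.
λ_min = 1240 / 54.40 = 22.79 nm.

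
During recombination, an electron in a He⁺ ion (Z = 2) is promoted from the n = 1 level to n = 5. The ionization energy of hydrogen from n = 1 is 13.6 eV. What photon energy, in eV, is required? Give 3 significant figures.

52.2 eV

The Bohr energies scale as Z², so for Z = 2: E_n = −54.40/n² eV.
E_5 = −54.40/25 = −2.176 eV and E_1 = −54.40/1 = −54.40 eV.
The photon energy is |E_5 − E_1| = 52.2 eV.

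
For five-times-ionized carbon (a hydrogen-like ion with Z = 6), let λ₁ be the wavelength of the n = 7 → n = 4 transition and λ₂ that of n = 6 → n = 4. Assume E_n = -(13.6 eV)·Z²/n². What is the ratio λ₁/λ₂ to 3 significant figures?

λ ∝ 1/ΔE ∝ 1/(1/n_f² − 1/n_i²), and the Z² and hc factors cancel in the ratio.
λ₁/λ₂ = (1/4² − 1/6²)/(1/4² − 1/7²) = 0.03472/0.04209 = 0.825.

0.825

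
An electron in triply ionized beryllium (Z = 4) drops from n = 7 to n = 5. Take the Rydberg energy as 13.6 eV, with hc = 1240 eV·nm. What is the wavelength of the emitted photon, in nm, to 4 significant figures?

290.9 nm

For Z = 4 the level energies scale as Z², so the effective Rydberg energy is 13.6 × 16 = 217.6 eV.
ΔE = 217.6 × (1/5² − 1/7²) = 217.6 × 0.01959 = 4.263 eV.
λ = hc/ΔE = 1240 / 4.263 = 290.9 nm.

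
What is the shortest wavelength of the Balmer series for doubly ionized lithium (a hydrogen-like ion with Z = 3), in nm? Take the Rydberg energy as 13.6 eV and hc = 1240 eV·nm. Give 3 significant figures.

The Balmer series has lower level n_f = 2; the series limit corresponds to n_i → ∞.
ΔE_max = 13.6 × 9 / 2² = 30.60 eV.
λ_min = 1240 / 30.60 = 40.5 nm.

40.5 nm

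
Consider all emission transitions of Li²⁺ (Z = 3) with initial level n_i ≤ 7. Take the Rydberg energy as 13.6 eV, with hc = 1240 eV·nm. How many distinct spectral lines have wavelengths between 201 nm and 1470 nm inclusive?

Enumerate all n_i → n_f pairs with 1 ≤ n_f < n_i ≤ 7 and compute λ = 1240 / [13.6·9·(1/n_f² − 1/n_i²)].
Lines falling in [201, 1470] nm: 4→3 (208.4 nm), 7→4 (240.7 nm), 6→4 (291.8 nm), 5→4 (450.3 nm), 7→5 (517.1 nm), 6→5 (828.9 nm), 7→6 (1375 nm).

7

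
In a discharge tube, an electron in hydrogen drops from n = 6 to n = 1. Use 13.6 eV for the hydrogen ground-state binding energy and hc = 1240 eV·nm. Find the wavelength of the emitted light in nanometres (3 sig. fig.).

93.8 nm

ΔE = 13.60 × (1/1² − 1/6²) = 13.60 × 0.9722 = 13.22 eV.
λ = hc/ΔE = 1240 / 13.22 = 93.8 nm.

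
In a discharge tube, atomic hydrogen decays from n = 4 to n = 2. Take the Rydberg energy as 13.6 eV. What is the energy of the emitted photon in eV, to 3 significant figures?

2.55 eV

E_4 = −13.60/16 = −0.8500 eV and E_2 = −13.60/4 = −3.400 eV.
The photon energy is |E_4 − E_2| = 2.55 eV.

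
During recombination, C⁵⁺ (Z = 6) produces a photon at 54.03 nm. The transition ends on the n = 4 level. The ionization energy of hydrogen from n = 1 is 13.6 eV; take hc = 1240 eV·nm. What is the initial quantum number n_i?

The photon energy is ΔE = hc/λ = 1240 / 54.03 = 22.95 eV.
With Z = 6, ΔE = 489.6 × (1/n_f² − 1/n_i²), so 1/n_f² − 1/n_i² = 0.04688.
With n_f = 4: 1/n_i² = 1/16 − 0.04688 = 0.01562, so n_i ≈ 8.00.

n_i = 8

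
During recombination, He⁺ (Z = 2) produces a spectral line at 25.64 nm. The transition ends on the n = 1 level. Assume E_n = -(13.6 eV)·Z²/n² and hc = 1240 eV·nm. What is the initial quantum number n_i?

n_i = 3

The photon energy is ΔE = hc/λ = 1240 / 25.64 = 48.36 eV.
With Z = 2, ΔE = 54.40 × (1/n_f² − 1/n_i²), so 1/n_f² − 1/n_i² = 0.8890.
With n_f = 1: 1/n_i² = 1/1 − 0.8890 = 0.1110, so n_i ≈ 3.00.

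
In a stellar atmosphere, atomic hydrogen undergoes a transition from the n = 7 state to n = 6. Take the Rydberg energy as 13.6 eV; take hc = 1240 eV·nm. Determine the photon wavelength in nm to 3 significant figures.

12400 nm

ΔE = 13.60 × (1/6² − 1/7²) = 13.60 × 0.007370 = 0.1002 eV.
λ = hc/ΔE = 1240 / 0.1002 = 12400 nm.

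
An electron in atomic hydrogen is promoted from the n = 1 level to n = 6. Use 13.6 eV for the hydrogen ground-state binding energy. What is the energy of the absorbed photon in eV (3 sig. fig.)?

E_6 = −13.60/36 = −0.3778 eV and E_1 = −13.60/1 = −13.60 eV.
The photon energy is |E_6 − E_1| = 13.2 eV.

13.2 eV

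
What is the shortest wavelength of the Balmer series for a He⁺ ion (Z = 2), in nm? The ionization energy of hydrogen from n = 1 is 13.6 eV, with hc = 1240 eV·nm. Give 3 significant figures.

91.2 nm

The Balmer series has lower level n_f = 2; the series limit corresponds to n_i → ∞.
ΔE_max = 13.6 × 4 / 2² = 13.60 eV.
λ_min = 1240 / 13.60 = 91.2 nm.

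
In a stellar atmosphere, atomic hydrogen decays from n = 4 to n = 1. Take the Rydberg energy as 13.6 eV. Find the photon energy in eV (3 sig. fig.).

12.8 eV

E_4 = −13.60/16 = −0.8500 eV and E_1 = −13.60/1 = −13.60 eV.
The photon energy is |E_4 − E_1| = 12.8 eV.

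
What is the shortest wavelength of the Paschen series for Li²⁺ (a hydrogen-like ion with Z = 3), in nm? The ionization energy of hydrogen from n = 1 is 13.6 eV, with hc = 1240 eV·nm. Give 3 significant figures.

The Paschen series has lower level n_f = 3; the series limit corresponds to n_i → ∞.
ΔE_max = 13.6 × 9 / 3² = 13.60 eV.
λ_min = 1240 / 13.60 = 91.2 nm.

91.2 nm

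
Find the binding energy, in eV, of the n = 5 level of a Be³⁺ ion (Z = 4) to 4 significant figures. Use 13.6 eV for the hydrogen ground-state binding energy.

E_n = −13.6 Z²/n² = −217.6/n² eV for Z = 4.
E_5 = −217.6/25 = −8.704 eV, so ionization (to E = 0) requires 8.704 eV.

8.704 eV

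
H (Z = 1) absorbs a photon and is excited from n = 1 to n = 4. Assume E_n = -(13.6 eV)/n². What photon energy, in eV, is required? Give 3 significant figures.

12.8 eV

E_4 = −13.60/16 = −0.8500 eV and E_1 = −13.60/1 = −13.60 eV.
The photon energy is |E_4 − E_1| = 12.8 eV.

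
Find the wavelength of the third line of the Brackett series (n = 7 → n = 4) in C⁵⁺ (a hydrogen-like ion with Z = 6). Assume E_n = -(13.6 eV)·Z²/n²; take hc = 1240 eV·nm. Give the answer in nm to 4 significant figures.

The Brackett series terminates on n_f = 4; the third line has n_i = 4+3 = 7.
ΔE = 489.6 × (1/4² − 1/7²) = 20.61 eV.
λ = 1240 / 20.61 = 60.17 nm.

60.17 nm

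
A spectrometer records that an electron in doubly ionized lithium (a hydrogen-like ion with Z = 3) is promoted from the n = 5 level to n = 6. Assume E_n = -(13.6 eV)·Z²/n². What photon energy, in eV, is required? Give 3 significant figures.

The Bohr energies scale as Z², so for Z = 3: E_n = −122.4/n² eV.
E_6 = −122.4/36 = −3.400 eV and E_5 = −122.4/25 = −4.896 eV.
The photon energy is |E_6 − E_5| = 1.50 eV.

1.50 eV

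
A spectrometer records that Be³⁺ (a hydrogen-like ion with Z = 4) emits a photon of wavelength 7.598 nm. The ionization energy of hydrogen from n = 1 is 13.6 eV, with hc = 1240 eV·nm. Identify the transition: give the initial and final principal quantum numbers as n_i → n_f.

The photon energy is ΔE = hc/λ = 1240 / 7.598 = 163.2 eV.
With Z = 4, ΔE = 217.6 × (1/n_f² − 1/n_i²), so 1/n_f² − 1/n_i² = 0.7500.
Trying n_f = 1 gives 1/n_i² = 0.2500, i.e. n_i ≈ 2; this pair matches.

n_i = 2, n_f = 1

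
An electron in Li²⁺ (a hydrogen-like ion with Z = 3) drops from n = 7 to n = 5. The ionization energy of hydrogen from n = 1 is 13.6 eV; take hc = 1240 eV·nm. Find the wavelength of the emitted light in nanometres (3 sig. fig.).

517 nm

For Z = 3 the level energies scale as Z², so the effective Rydberg energy is 13.6 × 9 = 122.4 eV.
ΔE = 122.4 × (1/5² − 1/7²) = 122.4 × 0.01959 = 2.398 eV.
λ = hc/ΔE = 1240 / 2.398 = 517 nm.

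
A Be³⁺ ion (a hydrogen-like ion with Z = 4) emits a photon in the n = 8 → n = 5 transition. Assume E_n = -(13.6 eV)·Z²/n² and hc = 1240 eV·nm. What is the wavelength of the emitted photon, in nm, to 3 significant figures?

234 nm

For Z = 4 the level energies scale as Z², so the effective Rydberg energy is 13.6 × 16 = 217.6 eV.
ΔE = 217.6 × (1/5² − 1/8²) = 217.6 × 0.02438 = 5.304 eV.
λ = hc/ΔE = 1240 / 5.304 = 234 nm.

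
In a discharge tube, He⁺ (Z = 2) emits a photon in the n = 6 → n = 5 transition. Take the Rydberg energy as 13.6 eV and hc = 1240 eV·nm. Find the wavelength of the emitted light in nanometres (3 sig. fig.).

For Z = 2 the level energies scale as Z², so the effective Rydberg energy is 13.6 × 4 = 54.40 eV.
ΔE = 54.40 × (1/5² − 1/6²) = 54.40 × 0.01222 = 0.6649 eV.
λ = hc/ΔE = 1240 / 0.6649 = 1860 nm.

1860 nm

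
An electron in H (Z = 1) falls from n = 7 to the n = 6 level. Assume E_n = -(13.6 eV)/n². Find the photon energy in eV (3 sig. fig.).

0.100 eV

E_7 = −13.60/49 = −0.2776 eV and E_6 = −13.60/36 = −0.3778 eV.
The photon energy is |E_7 − E_6| = 0.100 eV.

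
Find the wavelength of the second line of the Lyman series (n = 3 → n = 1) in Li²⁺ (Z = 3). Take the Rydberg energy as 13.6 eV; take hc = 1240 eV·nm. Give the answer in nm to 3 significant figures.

The Lyman series terminates on n_f = 1; the second line has n_i = 1+2 = 3.
ΔE = 122.4 × (1/1² − 1/3²) = 108.8 eV.
λ = 1240 / 108.8 = 11.4 nm.

11.4 nm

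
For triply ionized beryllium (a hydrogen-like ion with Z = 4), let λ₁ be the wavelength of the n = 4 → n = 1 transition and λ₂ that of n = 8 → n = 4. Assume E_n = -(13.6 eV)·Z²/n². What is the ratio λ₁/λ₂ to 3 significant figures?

λ ∝ 1/ΔE ∝ 1/(1/n_f² − 1/n_i²), and the Z² and hc factors cancel in the ratio.
λ₁/λ₂ = (1/4² − 1/8²)/(1/1² − 1/4²) = 0.04688/0.9375 = 0.0500.

0.0500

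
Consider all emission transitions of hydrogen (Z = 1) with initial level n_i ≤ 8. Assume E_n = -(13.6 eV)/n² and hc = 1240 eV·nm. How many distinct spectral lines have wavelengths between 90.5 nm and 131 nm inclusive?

7

Enumerate all n_i → n_f pairs with 1 ≤ n_f < n_i ≤ 8 and compute λ = 1240 / [13.6·1·(1/n_f² − 1/n_i²)].
Lines falling in [90.5, 131] nm: 8→1 (92.62 nm), 7→1 (93.08 nm), 6→1 (93.78 nm), 5→1 (94.98 nm), 4→1 (97.25 nm), 3→1 (102.6 nm), 2→1 (121.6 nm).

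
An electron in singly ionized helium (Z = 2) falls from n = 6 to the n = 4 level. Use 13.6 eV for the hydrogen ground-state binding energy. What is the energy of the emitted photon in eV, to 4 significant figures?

1.889 eV

The Bohr energies scale as Z², so for Z = 2: E_n = −54.40/n² eV.
E_6 = −54.40/36 = −1.511 eV and E_4 = −54.40/16 = −3.400 eV.
The photon energy is |E_6 − E_4| = 1.889 eV.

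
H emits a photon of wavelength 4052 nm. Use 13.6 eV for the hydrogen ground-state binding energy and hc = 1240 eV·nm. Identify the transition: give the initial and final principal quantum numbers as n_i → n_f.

n_i = 5, n_f = 4

The photon energy is ΔE = hc/λ = 1240 / 4052 = 0.3060 eV.
With Z = 1, ΔE = 13.60 × (1/n_f² − 1/n_i²), so 1/n_f² − 1/n_i² = 0.02250.
Trying n_f = 4 gives 1/n_i² = 0.04000, i.e. n_i ≈ 5; this pair matches.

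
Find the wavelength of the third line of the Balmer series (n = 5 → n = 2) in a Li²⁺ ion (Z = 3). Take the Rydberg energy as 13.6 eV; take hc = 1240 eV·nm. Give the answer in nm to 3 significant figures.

The Balmer series terminates on n_f = 2; the third line has n_i = 2+3 = 5.
ΔE = 122.4 × (1/2² − 1/5²) = 25.70 eV.
λ = 1240 / 25.70 = 48.2 nm.

48.2 nm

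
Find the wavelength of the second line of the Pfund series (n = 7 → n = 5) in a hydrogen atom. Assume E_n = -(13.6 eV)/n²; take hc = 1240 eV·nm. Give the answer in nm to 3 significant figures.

The Pfund series terminates on n_f = 5; the second line has n_i = 5+2 = 7.
ΔE = 13.60 × (1/5² − 1/7²) = 0.2664 eV.
λ = 1240 / 0.2664 = 4650 nm.

4650 nm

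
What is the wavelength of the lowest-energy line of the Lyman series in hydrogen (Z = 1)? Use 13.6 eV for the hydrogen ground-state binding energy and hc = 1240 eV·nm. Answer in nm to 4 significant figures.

The Lyman series terminates on n_f = 1; the first line has n_i = 1+1 = 2.
ΔE = 13.60 × (1/1² − 1/2²) = 10.20 eV.
λ = 1240 / 10.20 = 121.6 nm.

121.6 nm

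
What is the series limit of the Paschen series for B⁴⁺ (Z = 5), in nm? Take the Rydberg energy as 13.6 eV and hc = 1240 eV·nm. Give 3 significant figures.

32.8 nm

The Paschen series has lower level n_f = 3; the series limit corresponds to n_i → ∞.
ΔE_max = 13.6 × 25 / 3² = 37.78 eV.
λ_min = 1240 / 37.78 = 32.8 nm.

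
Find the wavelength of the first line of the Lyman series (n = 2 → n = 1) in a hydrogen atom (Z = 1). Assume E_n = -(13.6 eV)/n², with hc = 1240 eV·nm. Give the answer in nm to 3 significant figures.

The Lyman series terminates on n_f = 1; the first line has n_i = 1+1 = 2.
ΔE = 13.60 × (1/1² − 1/2²) = 10.20 eV.
λ = 1240 / 10.20 = 122 nm.

122 nm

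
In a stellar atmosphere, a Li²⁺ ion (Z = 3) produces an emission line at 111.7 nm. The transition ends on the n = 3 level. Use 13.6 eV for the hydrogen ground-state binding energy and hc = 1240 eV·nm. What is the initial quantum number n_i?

The photon energy is ΔE = hc/λ = 1240 / 111.7 = 11.10 eV.
With Z = 3, ΔE = 122.4 × (1/n_f² − 1/n_i²), so 1/n_f² − 1/n_i² = 0.09070.
With n_f = 3: 1/n_i² = 1/9 − 0.09070 = 0.02042, so n_i ≈ 7.00.

n_i = 7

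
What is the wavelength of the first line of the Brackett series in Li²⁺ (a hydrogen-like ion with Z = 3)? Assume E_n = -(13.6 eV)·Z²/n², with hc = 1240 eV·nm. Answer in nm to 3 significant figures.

The Brackett series terminates on n_f = 4; the first line has n_i = 4+1 = 5.
ΔE = 122.4 × (1/4² − 1/5²) = 2.754 eV.
λ = 1240 / 2.754 = 450 nm.

450 nm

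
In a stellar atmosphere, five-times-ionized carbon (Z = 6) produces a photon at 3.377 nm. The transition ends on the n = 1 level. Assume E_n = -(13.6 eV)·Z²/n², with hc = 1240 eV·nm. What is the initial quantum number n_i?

n_i = 2

The photon energy is ΔE = hc/λ = 1240 / 3.377 = 367.2 eV.
With Z = 6, ΔE = 489.6 × (1/n_f² − 1/n_i²), so 1/n_f² − 1/n_i² = 0.7500.
With n_f = 1: 1/n_i² = 1/1 − 0.7500 = 0.2500, so n_i ≈ 2.00.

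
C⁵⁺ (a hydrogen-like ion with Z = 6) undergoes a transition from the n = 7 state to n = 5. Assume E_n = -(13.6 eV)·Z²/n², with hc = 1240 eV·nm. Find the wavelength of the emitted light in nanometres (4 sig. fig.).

129.3 nm

For Z = 6 the level energies scale as Z², so the effective Rydberg energy is 13.6 × 36 = 489.6 eV.
ΔE = 489.6 × (1/5² − 1/7²) = 489.6 × 0.01959 = 9.592 eV.
λ = hc/ΔE = 1240 / 9.592 = 129.3 nm.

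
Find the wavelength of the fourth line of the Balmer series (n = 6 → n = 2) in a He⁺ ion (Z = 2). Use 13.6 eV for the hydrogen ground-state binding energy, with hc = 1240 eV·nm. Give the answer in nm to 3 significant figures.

103 nm

The Balmer series terminates on n_f = 2; the fourth line has n_i = 2+4 = 6.
ΔE = 54.40 × (1/2² − 1/6²) = 12.09 eV.
λ = 1240 / 12.09 = 103 nm.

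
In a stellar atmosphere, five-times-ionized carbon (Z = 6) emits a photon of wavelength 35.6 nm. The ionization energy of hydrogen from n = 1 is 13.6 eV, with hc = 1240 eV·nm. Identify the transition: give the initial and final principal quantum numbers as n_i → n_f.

The photon energy is ΔE = hc/λ = 1240 / 35.6 = 34.83 eV.
With Z = 6, ΔE = 489.6 × (1/n_f² − 1/n_i²), so 1/n_f² − 1/n_i² = 0.07114.
Trying n_f = 3 gives 1/n_i² = 0.03997, i.e. n_i ≈ 5; this pair matches.

n_i = 5, n_f = 3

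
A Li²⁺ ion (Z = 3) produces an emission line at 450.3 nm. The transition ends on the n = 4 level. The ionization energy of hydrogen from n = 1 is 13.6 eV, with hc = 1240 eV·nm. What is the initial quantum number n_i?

The photon energy is ΔE = hc/λ = 1240 / 450.3 = 2.754 eV.
With Z = 3, ΔE = 122.4 × (1/n_f² − 1/n_i²), so 1/n_f² − 1/n_i² = 0.02250.
With n_f = 4: 1/n_i² = 1/16 − 0.02250 = 0.04000, so n_i ≈ 5.00.

n_i = 5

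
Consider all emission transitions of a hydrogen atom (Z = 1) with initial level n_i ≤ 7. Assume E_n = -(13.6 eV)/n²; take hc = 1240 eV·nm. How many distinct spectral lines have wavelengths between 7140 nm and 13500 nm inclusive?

2

Enumerate all n_i → n_f pairs with 1 ≤ n_f < n_i ≤ 7 and compute λ = 1240 / [13.6·1·(1/n_f² − 1/n_i²)].
Lines falling in [7140, 13500] nm: 6→5 (7460 nm), 7→6 (12370 nm).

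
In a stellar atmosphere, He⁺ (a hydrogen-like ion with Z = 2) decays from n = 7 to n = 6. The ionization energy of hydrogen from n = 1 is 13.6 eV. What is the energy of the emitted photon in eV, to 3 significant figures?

0.401 eV

The Bohr energies scale as Z², so for Z = 2: E_n = −54.40/n² eV.
E_7 = −54.40/49 = −1.110 eV and E_6 = −54.40/36 = −1.511 eV.
The photon energy is |E_7 − E_6| = 0.401 eV.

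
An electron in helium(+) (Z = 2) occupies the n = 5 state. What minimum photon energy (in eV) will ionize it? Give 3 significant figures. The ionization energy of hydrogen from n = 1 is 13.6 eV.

E_n = −13.6 Z²/n² = −54.40/n² eV for Z = 2.
E_5 = −54.40/25 = −2.18 eV, so ionization (to E = 0) requires 2.18 eV.

2.18 eV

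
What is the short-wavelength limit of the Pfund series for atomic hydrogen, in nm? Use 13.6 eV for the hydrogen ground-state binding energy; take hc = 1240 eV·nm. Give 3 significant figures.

2280 nm

The Pfund series has lower level n_f = 5; the series limit corresponds to n_i → ∞.
ΔE_max = 13.6 × 1 / 5² = 0.5440 eV.
λ_min = 1240 / 0.5440 = 2280 nm.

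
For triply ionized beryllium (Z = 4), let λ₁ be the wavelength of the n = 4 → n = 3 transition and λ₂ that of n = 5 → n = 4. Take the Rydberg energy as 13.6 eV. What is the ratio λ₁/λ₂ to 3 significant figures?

λ ∝ 1/ΔE ∝ 1/(1/n_f² − 1/n_i²), and the Z² and hc factors cancel in the ratio.
λ₁/λ₂ = (1/4² − 1/5²)/(1/3² − 1/4²) = 0.02250/0.04861 = 0.463.

0.463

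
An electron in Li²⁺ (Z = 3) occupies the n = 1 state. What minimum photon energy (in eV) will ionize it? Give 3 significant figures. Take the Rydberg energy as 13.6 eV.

E_n = −13.6 Z²/n² = −122.4/n² eV for Z = 3.
E_1 = −122.4/1 = −122 eV, so ionization (to E = 0) requires 122 eV.

122 eV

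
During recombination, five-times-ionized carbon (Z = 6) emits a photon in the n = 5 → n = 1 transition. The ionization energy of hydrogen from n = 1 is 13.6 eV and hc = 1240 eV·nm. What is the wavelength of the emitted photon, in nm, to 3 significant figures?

For Z = 6 the level energies scale as Z², so the effective Rydberg energy is 13.6 × 36 = 489.6 eV.
ΔE = 489.6 × (1/1² − 1/5²) = 489.6 × 0.9600 = 470.0 eV.
λ = hc/ΔE = 1240 / 470.0 = 2.64 nm.

2.64 nm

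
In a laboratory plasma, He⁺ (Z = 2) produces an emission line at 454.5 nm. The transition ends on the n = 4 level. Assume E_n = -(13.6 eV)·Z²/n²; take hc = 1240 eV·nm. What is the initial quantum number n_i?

n_i = 9

The photon energy is ΔE = hc/λ = 1240 / 454.5 = 2.728 eV.
With Z = 2, ΔE = 54.40 × (1/n_f² − 1/n_i²), so 1/n_f² − 1/n_i² = 0.05015.
With n_f = 4: 1/n_i² = 1/16 − 0.05015 = 0.01235, so n_i ≈ 9.00.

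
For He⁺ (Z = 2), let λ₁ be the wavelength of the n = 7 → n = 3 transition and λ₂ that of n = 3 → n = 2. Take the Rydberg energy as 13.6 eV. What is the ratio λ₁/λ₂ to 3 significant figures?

1.53

λ ∝ 1/ΔE ∝ 1/(1/n_f² − 1/n_i²), and the Z² and hc factors cancel in the ratio.
λ₁/λ₂ = (1/2² − 1/3²)/(1/3² − 1/7²) = 0.1389/0.09070 = 1.53.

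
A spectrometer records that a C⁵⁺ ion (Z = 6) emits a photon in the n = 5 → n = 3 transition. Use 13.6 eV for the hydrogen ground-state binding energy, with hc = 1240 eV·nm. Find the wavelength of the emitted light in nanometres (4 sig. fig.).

35.62 nm

For Z = 6 the level energies scale as Z², so the effective Rydberg energy is 13.6 × 36 = 489.6 eV.
ΔE = 489.6 × (1/3² − 1/5²) = 489.6 × 0.07111 = 34.82 eV.
λ = hc/ΔE = 1240 / 34.82 = 35.62 nm.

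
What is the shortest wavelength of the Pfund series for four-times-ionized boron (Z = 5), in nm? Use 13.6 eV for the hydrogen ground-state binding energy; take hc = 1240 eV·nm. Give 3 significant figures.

91.2 nm

The Pfund series has lower level n_f = 5; the series limit corresponds to n_i → ∞.
ΔE_max = 13.6 × 25 / 5² = 13.60 eV.
λ_min = 1240 / 13.60 = 91.2 nm.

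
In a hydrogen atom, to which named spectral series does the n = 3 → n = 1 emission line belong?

Lyman

The series is set by the lower level: n_f = 1 is the Lyman series.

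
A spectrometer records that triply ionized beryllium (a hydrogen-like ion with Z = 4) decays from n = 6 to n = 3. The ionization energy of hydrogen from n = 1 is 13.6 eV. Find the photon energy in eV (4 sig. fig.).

The Bohr energies scale as Z², so for Z = 4: E_n = −217.6/n² eV.
E_6 = −217.6/36 = −6.044 eV and E_3 = −217.6/9 = −24.18 eV.
The photon energy is |E_6 − E_3| = 18.13 eV.

18.13 eV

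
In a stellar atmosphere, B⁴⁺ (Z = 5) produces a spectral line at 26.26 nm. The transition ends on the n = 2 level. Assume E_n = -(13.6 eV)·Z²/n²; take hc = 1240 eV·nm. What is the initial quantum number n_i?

The photon energy is ΔE = hc/λ = 1240 / 26.26 = 47.22 eV.
With Z = 5, ΔE = 340.0 × (1/n_f² − 1/n_i²), so 1/n_f² − 1/n_i² = 0.1389.
With n_f = 2: 1/n_i² = 1/4 − 0.1389 = 0.1111, so n_i ≈ 3.00.

n_i = 3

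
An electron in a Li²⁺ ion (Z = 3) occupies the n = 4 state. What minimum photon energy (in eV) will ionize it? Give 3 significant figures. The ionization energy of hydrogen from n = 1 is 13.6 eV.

E_n = −13.6 Z²/n² = −122.4/n² eV for Z = 3.
E_4 = −122.4/16 = −7.65 eV, so ionization (to E = 0) requires 7.65 eV.

7.65 eV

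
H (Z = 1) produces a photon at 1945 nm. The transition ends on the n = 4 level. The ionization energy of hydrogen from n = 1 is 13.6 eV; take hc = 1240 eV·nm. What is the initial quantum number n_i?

The photon energy is ΔE = hc/λ = 1240 / 1945 = 0.6375 eV.
With Z = 1, ΔE = 13.60 × (1/n_f² − 1/n_i²), so 1/n_f² − 1/n_i² = 0.04688.
With n_f = 4: 1/n_i² = 1/16 − 0.04688 = 0.01562, so n_i ≈ 8.00.

n_i = 8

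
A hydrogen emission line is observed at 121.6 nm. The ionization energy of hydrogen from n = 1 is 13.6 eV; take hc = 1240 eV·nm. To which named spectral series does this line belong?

Lyman

ΔE = 1240/121.6 = 10.20 eV.
This matches 13.6 × (1/1² − 1/2²), so n_f = 1: the Lyman series.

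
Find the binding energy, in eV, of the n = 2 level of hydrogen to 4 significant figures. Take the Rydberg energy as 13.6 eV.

E_2 = −13.60/4 = −3.400 eV, so ionization (to E = 0) requires 3.400 eV.

3.400 eV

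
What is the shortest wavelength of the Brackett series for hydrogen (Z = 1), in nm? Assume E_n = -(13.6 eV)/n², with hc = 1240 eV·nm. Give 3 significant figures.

The Brackett series has lower level n_f = 4; the series limit corresponds to n_i → ∞.
ΔE_max = 13.6 × 1 / 4² = 0.8500 eV.
λ_min = 1240 / 0.8500 = 1460 nm.

1460 nm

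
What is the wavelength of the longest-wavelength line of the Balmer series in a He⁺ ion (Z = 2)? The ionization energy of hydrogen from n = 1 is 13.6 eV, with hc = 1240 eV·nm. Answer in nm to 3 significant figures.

The Balmer series terminates on n_f = 2; the first line has n_i = 2+1 = 3.
ΔE = 54.40 × (1/2² − 1/3²) = 7.556 eV.
λ = 1240 / 7.556 = 164 nm.

164 nm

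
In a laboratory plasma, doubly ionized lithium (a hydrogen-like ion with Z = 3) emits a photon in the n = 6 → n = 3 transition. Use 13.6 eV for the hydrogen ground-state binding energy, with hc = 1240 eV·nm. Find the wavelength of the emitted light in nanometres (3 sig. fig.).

122 nm

For Z = 3 the level energies scale as Z², so the effective Rydberg energy is 13.6 × 9 = 122.4 eV.
ΔE = 122.4 × (1/3² − 1/6²) = 122.4 × 0.08333 = 10.20 eV.
λ = hc/ΔE = 1240 / 10.20 = 122 nm.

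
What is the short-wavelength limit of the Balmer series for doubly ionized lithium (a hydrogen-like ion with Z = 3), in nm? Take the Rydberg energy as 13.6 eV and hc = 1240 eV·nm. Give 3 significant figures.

The Balmer series has lower level n_f = 2; the series limit corresponds to n_i → ∞.
ΔE_max = 13.6 × 9 / 2² = 30.60 eV.
λ_min = 1240 / 30.60 = 40.5 nm.

40.5 nm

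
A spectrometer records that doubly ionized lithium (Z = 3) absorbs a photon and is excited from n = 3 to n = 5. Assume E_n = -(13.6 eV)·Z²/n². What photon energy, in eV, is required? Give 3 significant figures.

The Bohr energies scale as Z², so for Z = 3: E_n = −122.4/n² eV.
E_5 = −122.4/25 = −4.896 eV and E_3 = −122.4/9 = −13.60 eV.
The photon energy is |E_5 − E_3| = 8.70 eV.

8.70 eV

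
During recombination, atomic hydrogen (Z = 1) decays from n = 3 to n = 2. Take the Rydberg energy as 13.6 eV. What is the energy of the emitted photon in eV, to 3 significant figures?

E_3 = −13.60/9 = −1.511 eV and E_2 = −13.60/4 = −3.400 eV.
The photon energy is |E_3 − E_2| = 1.89 eV.

1.89 eV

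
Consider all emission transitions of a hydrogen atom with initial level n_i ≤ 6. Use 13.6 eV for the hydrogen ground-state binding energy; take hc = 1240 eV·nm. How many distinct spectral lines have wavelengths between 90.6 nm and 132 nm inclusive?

5

Enumerate all n_i → n_f pairs with 1 ≤ n_f < n_i ≤ 6 and compute λ = 1240 / [13.6·1·(1/n_f² − 1/n_i²)].
Lines falling in [90.6, 132] nm: 6→1 (93.78 nm), 5→1 (94.98 nm), 4→1 (97.25 nm), 3→1 (102.6 nm), 2→1 (121.6 nm).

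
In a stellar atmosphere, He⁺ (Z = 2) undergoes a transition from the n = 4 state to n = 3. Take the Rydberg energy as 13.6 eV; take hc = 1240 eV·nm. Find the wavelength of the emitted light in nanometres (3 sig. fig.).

For Z = 2 the level energies scale as Z², so the effective Rydberg energy is 13.6 × 4 = 54.40 eV.
ΔE = 54.40 × (1/3² − 1/4²) = 54.40 × 0.04861 = 2.644 eV.
λ = hc/ΔE = 1240 / 2.644 = 469 nm.

469 nm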